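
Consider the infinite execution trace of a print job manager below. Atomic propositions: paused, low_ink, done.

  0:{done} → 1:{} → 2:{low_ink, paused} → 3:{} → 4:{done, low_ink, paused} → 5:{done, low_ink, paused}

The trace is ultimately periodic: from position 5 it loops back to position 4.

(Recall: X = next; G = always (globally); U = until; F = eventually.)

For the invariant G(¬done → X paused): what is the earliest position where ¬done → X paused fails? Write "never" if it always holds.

Check ¬done → X paused at each position in order: 0 ✓, 1 ✓.
At position 2 the labels are {low_ink, paused} and the next position 3 has {}, so ¬done → X paused is false there. This is the first violation.

2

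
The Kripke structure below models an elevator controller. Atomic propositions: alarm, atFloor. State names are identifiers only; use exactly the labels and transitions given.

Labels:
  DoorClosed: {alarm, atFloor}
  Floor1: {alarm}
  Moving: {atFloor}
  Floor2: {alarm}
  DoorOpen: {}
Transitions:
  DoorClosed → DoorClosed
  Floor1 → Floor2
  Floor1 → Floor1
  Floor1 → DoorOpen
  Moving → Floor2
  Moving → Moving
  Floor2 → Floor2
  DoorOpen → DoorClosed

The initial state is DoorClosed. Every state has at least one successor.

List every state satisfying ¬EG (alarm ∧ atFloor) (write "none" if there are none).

{Floor1, Moving, Floor2, DoorOpen}

States satisfying alarm ∧ atFloor: {DoorClosed}.
States satisfying EG (alarm ∧ atFloor): {DoorClosed}.
States satisfying ¬EG (alarm ∧ atFloor): {Floor1, Moving, Floor2, DoorOpen}.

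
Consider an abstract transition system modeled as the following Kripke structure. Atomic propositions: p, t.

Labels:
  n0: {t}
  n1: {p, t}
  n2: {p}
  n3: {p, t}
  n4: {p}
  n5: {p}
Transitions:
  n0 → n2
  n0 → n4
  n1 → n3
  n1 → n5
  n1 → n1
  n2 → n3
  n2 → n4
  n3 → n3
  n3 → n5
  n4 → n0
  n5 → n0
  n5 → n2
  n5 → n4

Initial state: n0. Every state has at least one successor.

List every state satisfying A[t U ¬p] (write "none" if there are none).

States satisfying t: {n0, n1, n3}.
States satisfying ¬p: {n0}.
States satisfying A[t U ¬p]: {n0}.

{n0}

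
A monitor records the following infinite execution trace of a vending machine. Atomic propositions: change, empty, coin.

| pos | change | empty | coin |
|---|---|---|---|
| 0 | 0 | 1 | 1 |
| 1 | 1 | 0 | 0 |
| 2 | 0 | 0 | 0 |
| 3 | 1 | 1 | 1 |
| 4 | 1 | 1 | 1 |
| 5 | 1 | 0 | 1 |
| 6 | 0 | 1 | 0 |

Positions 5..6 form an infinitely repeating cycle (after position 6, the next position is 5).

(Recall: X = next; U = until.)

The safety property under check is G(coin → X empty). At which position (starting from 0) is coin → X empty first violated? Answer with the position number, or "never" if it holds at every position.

At position 0 the labels are {coin, empty} and the next position 1 has {change}, so coin → X empty is false there. This is the first violation.

0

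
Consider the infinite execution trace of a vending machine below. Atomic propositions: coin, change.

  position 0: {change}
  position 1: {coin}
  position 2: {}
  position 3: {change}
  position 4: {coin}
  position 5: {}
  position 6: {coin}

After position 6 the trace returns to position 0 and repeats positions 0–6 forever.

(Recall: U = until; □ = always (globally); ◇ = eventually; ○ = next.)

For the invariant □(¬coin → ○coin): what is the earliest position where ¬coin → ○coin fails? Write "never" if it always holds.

2

Check ¬coin → ○coin at each position in order: 0 ✓, 1 ✓.
At position 2 the labels are {} and the next position 3 has {change}, so ¬coin → ○coin is false there. This is the first violation.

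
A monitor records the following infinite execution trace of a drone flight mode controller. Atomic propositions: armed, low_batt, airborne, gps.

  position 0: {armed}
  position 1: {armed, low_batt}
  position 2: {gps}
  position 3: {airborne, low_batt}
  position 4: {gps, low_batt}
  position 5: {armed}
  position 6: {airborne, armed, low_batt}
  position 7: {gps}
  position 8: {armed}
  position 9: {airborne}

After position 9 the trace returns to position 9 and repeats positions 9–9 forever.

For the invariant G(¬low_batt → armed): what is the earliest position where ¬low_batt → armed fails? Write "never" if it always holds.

2

Check ¬low_batt → armed at each position in order: 0 ✓, 1 ✓.
At position 2 the labels are {gps}, so ¬low_batt → armed is false there. This is the first violation.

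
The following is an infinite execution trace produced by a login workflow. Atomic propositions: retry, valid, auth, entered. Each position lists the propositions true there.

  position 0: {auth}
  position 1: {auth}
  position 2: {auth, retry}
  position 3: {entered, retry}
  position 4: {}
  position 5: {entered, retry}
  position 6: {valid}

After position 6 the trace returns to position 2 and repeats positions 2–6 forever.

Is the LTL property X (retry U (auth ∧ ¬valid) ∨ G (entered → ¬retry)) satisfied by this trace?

Holds

The position after 0 is 1; retry U (auth ∧ ¬valid) ∨ G (entered → ¬retry) is true there.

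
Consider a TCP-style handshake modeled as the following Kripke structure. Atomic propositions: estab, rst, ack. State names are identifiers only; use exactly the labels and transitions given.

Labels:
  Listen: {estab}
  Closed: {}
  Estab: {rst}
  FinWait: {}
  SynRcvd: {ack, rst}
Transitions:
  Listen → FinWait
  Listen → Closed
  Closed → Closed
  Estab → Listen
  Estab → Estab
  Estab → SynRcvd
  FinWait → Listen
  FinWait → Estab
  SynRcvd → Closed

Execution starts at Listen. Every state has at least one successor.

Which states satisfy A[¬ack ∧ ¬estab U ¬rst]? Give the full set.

{Listen, Closed, FinWait}

States satisfying ¬ack ∧ ¬estab: {Closed, Estab, FinWait}.
States satisfying ¬rst: {Listen, Closed, FinWait}.
States satisfying A[¬ack ∧ ¬estab U ¬rst]: {Listen, Closed, FinWait}.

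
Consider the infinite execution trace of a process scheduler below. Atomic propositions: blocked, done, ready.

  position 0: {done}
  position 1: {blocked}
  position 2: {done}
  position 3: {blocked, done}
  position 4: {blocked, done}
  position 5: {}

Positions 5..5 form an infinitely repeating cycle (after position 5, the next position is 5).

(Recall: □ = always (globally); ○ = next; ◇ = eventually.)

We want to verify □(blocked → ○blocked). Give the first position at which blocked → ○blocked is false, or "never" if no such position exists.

1

Check blocked → ○blocked at each position in order: 0 ✓.
At position 1 the labels are {blocked} and the next position 2 has {done}, so blocked → ○blocked is false there. This is the first violation.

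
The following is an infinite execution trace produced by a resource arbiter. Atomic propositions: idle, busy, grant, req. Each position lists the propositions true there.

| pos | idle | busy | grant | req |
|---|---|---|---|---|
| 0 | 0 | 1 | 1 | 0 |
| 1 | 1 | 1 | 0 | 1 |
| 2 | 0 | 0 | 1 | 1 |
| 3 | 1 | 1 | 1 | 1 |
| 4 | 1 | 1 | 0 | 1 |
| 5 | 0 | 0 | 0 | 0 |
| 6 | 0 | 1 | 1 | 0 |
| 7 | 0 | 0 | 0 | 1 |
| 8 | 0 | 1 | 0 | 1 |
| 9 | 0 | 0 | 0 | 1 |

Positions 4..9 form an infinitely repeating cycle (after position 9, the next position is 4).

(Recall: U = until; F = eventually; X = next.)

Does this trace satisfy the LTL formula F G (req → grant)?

G (req → grant) is false at every position 0..9, so it never becomes true and F G (req → grant) fails.

Does not hold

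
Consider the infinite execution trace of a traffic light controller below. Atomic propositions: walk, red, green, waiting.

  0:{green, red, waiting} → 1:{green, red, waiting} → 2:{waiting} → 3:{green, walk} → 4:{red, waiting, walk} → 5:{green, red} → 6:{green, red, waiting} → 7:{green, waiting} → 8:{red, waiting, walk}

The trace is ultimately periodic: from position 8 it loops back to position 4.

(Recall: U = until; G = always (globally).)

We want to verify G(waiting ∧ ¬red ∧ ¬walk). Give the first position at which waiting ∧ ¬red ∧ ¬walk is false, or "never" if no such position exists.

At position 0 the labels are {green, red, waiting}, so waiting ∧ ¬red ∧ ¬walk is false there. This is the first violation.

0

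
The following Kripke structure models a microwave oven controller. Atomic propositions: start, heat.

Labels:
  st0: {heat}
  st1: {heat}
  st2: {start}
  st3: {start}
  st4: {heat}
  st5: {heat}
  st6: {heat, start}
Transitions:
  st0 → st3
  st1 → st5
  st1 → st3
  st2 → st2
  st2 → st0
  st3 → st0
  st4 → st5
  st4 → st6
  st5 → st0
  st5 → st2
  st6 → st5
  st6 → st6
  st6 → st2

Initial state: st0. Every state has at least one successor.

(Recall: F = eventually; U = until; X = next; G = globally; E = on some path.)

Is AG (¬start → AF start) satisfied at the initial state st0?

Satisfied

States satisfying ¬start → AF start: {st0, st1, st2, st3, st4, st5, st6}.
States satisfying AG (¬start → AF start): {st0, st1, st2, st3, st4, st5, st6}.
Every state reachable from st0 satisfies ¬start → AF start.
st0 ∈ Sat(AG (¬start → AF start)).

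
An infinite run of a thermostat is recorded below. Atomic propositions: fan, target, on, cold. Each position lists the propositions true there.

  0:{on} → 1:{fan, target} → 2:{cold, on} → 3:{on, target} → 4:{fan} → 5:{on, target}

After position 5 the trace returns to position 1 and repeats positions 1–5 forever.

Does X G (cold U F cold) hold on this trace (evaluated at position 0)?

Holds

The position after 0 is 1; G (cold U F cold) is true there.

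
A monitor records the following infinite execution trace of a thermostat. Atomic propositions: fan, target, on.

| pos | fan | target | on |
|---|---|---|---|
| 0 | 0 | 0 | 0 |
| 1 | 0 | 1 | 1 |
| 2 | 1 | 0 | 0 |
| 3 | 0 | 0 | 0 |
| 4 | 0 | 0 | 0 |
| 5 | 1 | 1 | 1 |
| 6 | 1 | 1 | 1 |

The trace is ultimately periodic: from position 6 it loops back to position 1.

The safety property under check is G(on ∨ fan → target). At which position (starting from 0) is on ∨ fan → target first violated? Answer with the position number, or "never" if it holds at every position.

2

Check on ∨ fan → target at each position in order: 0 ✓, 1 ✓.
At position 2 the labels are {fan}, so on ∨ fan → target is false there. This is the first violation.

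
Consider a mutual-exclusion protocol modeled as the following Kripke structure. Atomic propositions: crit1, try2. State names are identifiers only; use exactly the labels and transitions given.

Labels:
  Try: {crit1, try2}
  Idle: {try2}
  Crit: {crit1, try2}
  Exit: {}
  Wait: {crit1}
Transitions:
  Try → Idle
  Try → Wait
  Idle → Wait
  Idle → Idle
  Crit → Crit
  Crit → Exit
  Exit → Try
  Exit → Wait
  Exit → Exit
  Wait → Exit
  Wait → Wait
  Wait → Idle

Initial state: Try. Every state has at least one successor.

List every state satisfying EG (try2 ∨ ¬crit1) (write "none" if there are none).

{Try, Idle, Crit, Exit}

States satisfying try2 ∨ ¬crit1: {Try, Idle, Crit, Exit}.
States satisfying EG (try2 ∨ ¬crit1): {Try, Idle, Crit, Exit}.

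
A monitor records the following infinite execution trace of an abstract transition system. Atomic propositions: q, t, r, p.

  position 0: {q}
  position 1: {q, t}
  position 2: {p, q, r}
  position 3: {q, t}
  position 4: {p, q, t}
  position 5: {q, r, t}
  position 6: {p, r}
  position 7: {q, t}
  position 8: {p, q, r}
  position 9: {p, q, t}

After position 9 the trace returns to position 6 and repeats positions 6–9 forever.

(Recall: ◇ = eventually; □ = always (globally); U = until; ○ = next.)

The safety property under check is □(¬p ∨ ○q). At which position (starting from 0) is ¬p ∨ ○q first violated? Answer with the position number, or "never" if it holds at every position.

Check ¬p ∨ ○q at each position in order: 0 ✓, 1 ✓, 2 ✓, 3 ✓, 4 ✓, 5 ✓, 6 ✓, 7 ✓, 8 ✓.
At position 9 the labels are {p, q, t} and the next position 6 has {p, r}, so ¬p ∨ ○q is false there. This is the first violation.

9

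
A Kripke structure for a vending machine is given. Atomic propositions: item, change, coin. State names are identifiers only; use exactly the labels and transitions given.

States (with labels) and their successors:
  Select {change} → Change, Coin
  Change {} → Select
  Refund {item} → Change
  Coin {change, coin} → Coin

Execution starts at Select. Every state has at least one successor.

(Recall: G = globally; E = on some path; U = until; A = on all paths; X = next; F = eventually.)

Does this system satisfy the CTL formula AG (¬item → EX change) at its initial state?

Yes

States satisfying ¬item → EX change: {Select, Change, Refund, Coin}.
States satisfying AG (¬item → EX change): {Select, Change, Refund, Coin}.
Every state reachable from Select satisfies ¬item → EX change.
Select ∈ Sat(AG (¬item → EX change)).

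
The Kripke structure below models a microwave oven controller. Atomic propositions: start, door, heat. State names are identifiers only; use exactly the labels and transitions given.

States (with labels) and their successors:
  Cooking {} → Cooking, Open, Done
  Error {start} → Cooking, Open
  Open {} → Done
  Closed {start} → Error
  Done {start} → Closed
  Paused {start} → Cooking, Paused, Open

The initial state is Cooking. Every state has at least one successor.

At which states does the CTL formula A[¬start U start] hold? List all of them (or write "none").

States satisfying ¬start: {Cooking, Open}.
States satisfying start: {Error, Closed, Done, Paused}.
States satisfying A[¬start U start]: {Error, Open, Closed, Done, Paused}.

{Error, Open, Closed, Done, Paused}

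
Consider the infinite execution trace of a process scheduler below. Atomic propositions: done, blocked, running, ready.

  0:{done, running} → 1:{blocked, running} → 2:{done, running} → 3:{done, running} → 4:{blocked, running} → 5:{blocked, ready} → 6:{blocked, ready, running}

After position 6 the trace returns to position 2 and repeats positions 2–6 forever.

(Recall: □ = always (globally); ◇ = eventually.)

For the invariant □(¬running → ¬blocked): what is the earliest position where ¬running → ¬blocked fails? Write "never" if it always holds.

Check ¬running → ¬blocked at each position in order: 0 ✓, 1 ✓, 2 ✓, 3 ✓, 4 ✓.
At position 5 the labels are {blocked, ready}, so ¬running → ¬blocked is false there. This is the first violation.

5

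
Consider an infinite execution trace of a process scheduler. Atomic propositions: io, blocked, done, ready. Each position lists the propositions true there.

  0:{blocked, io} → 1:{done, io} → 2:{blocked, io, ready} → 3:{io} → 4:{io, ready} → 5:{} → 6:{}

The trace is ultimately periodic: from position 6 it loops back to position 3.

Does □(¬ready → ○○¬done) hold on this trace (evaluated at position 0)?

¬ready → ○○¬done holds at every position 0..6, and those are all positions ever visited, so □(¬ready → ○○¬done) holds.
Positions where ¬ready holds: 0, 1, 3, 5, 6.
Check ○○¬done at each: 0→ok, 1→ok, 3→ok, 5→ok, 6→ok.

Satisfied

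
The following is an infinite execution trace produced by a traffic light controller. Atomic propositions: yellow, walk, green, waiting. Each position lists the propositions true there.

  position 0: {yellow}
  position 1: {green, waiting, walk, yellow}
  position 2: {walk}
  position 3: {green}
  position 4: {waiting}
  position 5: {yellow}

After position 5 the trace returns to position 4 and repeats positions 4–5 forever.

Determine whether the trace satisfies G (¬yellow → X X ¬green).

¬yellow → X X ¬green holds at every position 0..5, and those are all positions ever visited, so G (¬yellow → X X ¬green) holds.
Positions where ¬yellow holds: 2, 3, 4.
Check X X ¬green at each: 2→ok, 3→ok, 4→ok.

Yes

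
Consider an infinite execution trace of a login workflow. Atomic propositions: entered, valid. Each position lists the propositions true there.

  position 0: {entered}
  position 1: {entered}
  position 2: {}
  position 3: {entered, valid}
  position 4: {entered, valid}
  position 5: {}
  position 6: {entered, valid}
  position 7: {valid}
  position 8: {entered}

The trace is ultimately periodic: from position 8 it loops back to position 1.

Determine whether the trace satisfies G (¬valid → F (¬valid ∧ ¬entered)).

Holds

¬valid → F (¬valid ∧ ¬entered) holds at every position 0..8, and those are all positions ever visited, so G (¬valid → F (¬valid ∧ ¬entered)) holds.
Positions where ¬valid holds: 0, 1, 2, 5, 8.
Check F (¬valid ∧ ¬entered) at each: 0→ok, 1→ok, 2→ok, 5→ok, 8→ok.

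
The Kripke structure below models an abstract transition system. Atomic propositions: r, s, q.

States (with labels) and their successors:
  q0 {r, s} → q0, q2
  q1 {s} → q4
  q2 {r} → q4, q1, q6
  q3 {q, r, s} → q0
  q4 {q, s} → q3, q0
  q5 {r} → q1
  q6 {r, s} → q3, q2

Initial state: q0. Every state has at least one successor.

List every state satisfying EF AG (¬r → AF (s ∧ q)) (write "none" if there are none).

{q0, q1, q2, q3, q4, q5, q6}

States satisfying AG (¬r → AF (s ∧ q)): {q0, q1, q2, q3, q4, q5, q6}.
States satisfying EF AG (¬r → AF (s ∧ q)): {q0, q1, q2, q3, q4, q5, q6}.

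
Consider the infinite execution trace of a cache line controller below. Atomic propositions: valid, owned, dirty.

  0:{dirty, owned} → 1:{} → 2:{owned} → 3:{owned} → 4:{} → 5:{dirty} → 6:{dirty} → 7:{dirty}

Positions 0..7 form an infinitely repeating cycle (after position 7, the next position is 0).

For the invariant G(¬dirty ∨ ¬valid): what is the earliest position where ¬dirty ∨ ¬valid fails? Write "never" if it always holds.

¬dirty ∨ ¬valid holds at every position 0..7, and those are all the positions the trace ever visits, so the invariant G(¬dirty ∨ ¬valid) is never violated.

never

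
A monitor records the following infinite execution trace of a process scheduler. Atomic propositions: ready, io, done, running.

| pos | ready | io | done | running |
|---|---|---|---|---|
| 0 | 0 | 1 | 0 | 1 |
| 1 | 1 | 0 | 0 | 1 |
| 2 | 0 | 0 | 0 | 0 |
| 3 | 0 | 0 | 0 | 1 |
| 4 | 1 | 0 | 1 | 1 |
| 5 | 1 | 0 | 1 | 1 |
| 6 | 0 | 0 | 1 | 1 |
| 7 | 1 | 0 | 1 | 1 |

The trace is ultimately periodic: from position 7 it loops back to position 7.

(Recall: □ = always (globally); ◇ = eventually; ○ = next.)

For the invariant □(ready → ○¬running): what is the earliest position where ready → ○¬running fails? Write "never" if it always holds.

Check ready → ○¬running at each position in order: 0 ✓, 1 ✓, 2 ✓, 3 ✓.
At position 4 the labels are {done, ready, running} and the next position 5 has {done, ready, running}, so ready → ○¬running is false there. This is the first violation.

4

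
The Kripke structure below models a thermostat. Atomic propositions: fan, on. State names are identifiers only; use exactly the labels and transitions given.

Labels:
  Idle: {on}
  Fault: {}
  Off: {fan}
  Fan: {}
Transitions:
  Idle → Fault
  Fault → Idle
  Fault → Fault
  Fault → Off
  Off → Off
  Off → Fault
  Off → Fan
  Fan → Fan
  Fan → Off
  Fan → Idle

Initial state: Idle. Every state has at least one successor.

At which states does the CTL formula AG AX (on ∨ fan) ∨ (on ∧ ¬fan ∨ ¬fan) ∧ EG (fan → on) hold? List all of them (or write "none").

{Idle, Fault, Fan}

States satisfying AX (on ∨ fan): ∅.
States satisfying AG AX (on ∨ fan): ∅.
States satisfying ¬fan: {Idle, Fault, Fan}.
States satisfying on ∧ ¬fan: {Idle}.
States satisfying on ∧ ¬fan ∨ ¬fan: {Idle, Fault, Fan}.
States satisfying fan → on: {Idle, Fault, Fan}.
States satisfying EG (fan → on): {Idle, Fault, Fan}.
States satisfying (on ∧ ¬fan ∨ ¬fan) ∧ EG (fan → on): {Idle, Fault, Fan}.
States satisfying AG AX (on ∨ fan) ∨ (on ∧ ¬fan ∨ ¬fan) ∧ EG (fan → on): {Idle, Fault, Fan}.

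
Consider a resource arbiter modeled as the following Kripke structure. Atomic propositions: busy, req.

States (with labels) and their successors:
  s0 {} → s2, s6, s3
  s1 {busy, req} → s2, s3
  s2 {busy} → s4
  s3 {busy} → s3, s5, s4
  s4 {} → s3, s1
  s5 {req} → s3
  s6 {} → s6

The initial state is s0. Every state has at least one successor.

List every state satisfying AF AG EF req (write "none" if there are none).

States satisfying AG EF req: {s1, s2, s3, s4, s5}.
States satisfying AF AG EF req: {s1, s2, s3, s4, s5}.

{s1, s2, s3, s4, s5}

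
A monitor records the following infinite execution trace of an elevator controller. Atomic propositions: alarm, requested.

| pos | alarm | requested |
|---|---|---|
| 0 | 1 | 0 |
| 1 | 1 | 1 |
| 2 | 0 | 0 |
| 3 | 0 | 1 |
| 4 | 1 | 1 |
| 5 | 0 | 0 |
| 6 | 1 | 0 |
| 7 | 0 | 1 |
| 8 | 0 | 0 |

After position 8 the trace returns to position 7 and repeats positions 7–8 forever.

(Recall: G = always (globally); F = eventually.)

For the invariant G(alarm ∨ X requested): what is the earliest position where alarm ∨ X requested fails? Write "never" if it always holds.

Check alarm ∨ X requested at each position in order: 0 ✓, 1 ✓, 2 ✓, 3 ✓, 4 ✓.
At position 5 the labels are {} and the next position 6 has {alarm}, so alarm ∨ X requested is false there. This is the first violation.

5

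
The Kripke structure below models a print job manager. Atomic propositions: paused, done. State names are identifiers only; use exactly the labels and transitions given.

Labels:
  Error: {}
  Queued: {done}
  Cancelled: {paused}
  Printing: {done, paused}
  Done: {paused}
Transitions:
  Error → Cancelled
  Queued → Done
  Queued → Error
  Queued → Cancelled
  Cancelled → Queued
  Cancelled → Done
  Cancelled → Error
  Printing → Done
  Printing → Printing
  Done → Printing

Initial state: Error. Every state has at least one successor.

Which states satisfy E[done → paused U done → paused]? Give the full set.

{Error, Cancelled, Printing, Done}

States satisfying done → paused: {Error, Cancelled, Printing, Done}.
States satisfying E[done → paused U done → paused]: {Error, Cancelled, Printing, Done}.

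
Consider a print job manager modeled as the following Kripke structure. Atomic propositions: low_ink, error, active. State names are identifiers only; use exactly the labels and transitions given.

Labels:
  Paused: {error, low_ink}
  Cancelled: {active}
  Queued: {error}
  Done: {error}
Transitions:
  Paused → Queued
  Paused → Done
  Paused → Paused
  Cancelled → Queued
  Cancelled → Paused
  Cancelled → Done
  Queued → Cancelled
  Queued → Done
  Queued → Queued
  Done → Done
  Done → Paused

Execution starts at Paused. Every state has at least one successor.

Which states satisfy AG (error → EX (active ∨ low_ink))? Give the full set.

{Paused, Cancelled, Queued, Done}

States satisfying error → EX (active ∨ low_ink): {Paused, Cancelled, Queued, Done}.
States satisfying AG (error → EX (active ∨ low_ink)): {Paused, Cancelled, Queued, Done}.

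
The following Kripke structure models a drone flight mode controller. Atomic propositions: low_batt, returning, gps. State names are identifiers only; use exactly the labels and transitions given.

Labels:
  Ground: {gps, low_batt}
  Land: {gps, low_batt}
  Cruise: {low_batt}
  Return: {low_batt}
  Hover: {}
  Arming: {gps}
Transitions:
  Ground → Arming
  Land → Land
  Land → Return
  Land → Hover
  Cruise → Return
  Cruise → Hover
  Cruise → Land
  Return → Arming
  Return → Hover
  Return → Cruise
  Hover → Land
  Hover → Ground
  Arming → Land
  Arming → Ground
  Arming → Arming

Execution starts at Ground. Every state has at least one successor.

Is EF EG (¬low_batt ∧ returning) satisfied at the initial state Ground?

No

States satisfying EG (¬low_batt ∧ returning): ∅.
States satisfying EF EG (¬low_batt ∧ returning): ∅.
No suitable path/successor from Ground witnesses the formula.
Ground ∉ Sat(EF EG (¬low_batt ∧ returning)).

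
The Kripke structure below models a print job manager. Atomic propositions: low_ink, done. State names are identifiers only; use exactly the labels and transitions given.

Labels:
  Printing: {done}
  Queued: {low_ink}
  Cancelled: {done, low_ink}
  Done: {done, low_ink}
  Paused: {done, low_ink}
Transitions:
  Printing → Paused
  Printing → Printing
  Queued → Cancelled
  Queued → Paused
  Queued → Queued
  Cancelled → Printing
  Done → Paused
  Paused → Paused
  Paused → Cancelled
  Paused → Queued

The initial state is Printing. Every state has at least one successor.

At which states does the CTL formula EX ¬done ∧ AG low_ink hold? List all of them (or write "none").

States satisfying ¬done: {Queued}.
States satisfying EX ¬done: {Queued, Paused}.
States satisfying low_ink: {Queued, Cancelled, Done, Paused}.
States satisfying AG low_ink: ∅.
States satisfying EX ¬done ∧ AG low_ink: ∅.

none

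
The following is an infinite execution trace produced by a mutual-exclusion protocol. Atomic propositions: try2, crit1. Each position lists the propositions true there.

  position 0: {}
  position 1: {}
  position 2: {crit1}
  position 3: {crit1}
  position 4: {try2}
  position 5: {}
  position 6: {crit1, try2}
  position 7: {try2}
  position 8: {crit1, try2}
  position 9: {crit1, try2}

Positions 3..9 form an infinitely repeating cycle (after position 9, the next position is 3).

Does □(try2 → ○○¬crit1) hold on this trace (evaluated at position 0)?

try2 → ○○¬crit1 must hold at every position from 0 onward. It fails at position 4, so □(try2 → ○○¬crit1) is false.
Positions where try2 holds: 4, 6, 7, 8, 9.
Check ○○¬crit1 at each: 4→fails, 6→fails, 7→fails, 8→fails, 9→ok.

Violated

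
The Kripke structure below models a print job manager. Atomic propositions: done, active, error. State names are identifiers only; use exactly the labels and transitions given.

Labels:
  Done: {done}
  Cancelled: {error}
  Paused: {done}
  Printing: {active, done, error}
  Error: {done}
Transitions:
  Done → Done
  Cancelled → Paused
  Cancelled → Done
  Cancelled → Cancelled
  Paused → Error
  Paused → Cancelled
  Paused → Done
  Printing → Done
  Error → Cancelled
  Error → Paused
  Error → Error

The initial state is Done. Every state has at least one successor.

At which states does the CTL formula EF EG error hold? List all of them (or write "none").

States satisfying EG error: {Cancelled}.
States satisfying EF EG error: {Cancelled, Paused, Error}.

{Cancelled, Paused, Error}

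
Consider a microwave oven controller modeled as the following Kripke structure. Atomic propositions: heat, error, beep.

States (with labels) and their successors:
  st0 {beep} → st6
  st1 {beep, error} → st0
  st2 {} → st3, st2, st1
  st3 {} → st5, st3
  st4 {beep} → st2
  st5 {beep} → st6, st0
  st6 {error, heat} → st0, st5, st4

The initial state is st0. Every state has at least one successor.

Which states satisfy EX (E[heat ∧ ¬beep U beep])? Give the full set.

States satisfying E[heat ∧ ¬beep U beep]: {st0, st1, st4, st5, st6}.
States satisfying EX (E[heat ∧ ¬beep U beep]): {st0, st1, st2, st3, st5, st6}.

{st0, st1, st2, st3, st5, st6}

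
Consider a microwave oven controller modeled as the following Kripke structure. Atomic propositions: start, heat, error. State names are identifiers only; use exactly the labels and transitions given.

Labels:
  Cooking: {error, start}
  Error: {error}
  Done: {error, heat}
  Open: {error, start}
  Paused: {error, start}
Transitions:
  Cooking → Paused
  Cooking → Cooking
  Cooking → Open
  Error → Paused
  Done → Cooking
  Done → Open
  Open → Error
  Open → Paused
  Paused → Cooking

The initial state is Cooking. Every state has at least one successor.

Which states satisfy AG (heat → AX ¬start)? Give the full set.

States satisfying heat → AX ¬start: {Cooking, Error, Open, Paused}.
States satisfying AG (heat → AX ¬start): {Cooking, Error, Open, Paused}.

{Cooking, Error, Open, Paused}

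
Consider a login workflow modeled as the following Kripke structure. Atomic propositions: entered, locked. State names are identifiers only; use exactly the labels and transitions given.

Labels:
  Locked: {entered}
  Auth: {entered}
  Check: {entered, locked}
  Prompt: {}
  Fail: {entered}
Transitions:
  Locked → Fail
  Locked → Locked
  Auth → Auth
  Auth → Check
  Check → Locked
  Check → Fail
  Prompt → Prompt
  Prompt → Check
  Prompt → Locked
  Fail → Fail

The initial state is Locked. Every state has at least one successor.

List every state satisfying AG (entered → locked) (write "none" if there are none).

none

States satisfying entered → locked: {Check, Prompt}.
States satisfying AG (entered → locked): ∅.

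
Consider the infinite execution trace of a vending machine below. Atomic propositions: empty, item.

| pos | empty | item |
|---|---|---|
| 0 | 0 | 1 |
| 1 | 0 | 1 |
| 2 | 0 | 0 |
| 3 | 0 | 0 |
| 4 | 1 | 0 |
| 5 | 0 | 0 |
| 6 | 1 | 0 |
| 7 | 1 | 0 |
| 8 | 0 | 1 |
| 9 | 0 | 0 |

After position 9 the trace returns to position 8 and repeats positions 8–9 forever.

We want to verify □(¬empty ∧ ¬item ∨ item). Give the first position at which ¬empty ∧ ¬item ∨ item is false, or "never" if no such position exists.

Check ¬empty ∧ ¬item ∨ item at each position in order: 0 ✓, 1 ✓, 2 ✓, 3 ✓.
At position 4 the labels are {empty}, so ¬empty ∧ ¬item ∨ item is false there. This is the first violation.

4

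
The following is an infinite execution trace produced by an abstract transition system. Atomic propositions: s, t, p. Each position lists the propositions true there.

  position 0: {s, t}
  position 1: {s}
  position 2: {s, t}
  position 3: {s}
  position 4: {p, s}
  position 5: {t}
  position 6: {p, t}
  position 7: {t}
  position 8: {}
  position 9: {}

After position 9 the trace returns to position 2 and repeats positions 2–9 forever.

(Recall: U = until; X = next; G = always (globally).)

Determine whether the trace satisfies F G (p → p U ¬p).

G (p → p U ¬p) holds at position 0, which is reachable from 0, so F G (p → p U ¬p) holds.

Holds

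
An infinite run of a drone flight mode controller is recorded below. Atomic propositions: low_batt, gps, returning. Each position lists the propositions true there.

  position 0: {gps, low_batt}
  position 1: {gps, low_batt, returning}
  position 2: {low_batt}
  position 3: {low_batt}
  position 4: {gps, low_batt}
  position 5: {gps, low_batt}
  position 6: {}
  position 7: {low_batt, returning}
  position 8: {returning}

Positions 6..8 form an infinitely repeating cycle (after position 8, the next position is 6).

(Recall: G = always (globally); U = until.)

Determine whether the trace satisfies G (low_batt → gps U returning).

Violated

low_batt → gps U returning must hold at every position from 0 onward. It fails at position 2, so G (low_batt → gps U returning) is false.
Positions where low_batt holds: 0, 1, 2, 3, 4, 5, 7.
Check gps U returning at each: 0→ok, 1→ok, 2→fails, 3→fails, 4→fails, 5→fails, 7→ok.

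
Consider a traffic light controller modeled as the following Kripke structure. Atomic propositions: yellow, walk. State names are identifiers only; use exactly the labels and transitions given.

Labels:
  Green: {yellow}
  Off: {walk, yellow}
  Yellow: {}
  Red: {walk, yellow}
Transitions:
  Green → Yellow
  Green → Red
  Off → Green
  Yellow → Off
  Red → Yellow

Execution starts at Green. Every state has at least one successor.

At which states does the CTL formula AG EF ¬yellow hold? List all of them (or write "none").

States satisfying EF ¬yellow: {Green, Off, Yellow, Red}.
States satisfying AG EF ¬yellow: {Green, Off, Yellow, Red}.

{Green, Off, Yellow, Red}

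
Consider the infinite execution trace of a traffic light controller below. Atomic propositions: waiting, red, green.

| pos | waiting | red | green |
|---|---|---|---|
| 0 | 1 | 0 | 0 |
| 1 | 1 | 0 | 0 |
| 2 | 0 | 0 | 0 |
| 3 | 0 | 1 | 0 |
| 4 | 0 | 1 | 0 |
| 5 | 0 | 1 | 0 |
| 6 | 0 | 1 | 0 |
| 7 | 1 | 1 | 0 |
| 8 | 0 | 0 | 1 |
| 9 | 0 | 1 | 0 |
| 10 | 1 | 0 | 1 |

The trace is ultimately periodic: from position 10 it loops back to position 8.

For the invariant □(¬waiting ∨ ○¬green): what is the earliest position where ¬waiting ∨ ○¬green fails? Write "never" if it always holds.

Check ¬waiting ∨ ○¬green at each position in order: 0 ✓, 1 ✓, 2 ✓, 3 ✓, 4 ✓, 5 ✓, 6 ✓.
At position 7 the labels are {red, waiting} and the next position 8 has {green}, so ¬waiting ∨ ○¬green is false there. This is the first violation.

7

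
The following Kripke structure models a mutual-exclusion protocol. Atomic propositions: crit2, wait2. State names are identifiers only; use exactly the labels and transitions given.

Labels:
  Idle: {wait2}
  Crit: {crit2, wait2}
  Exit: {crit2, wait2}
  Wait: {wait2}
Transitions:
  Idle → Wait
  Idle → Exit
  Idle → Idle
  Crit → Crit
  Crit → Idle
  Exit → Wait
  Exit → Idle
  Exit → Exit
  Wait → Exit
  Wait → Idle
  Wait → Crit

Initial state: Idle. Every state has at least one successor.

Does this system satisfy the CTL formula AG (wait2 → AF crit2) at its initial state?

No

States satisfying wait2 → AF crit2: {Crit, Exit}.
States satisfying AG (wait2 → AF crit2): ∅.
Idle is reachable from Idle and violates wait2 → AF crit2, so AG fails at Idle.
Idle ∉ Sat(AG (wait2 → AF crit2)).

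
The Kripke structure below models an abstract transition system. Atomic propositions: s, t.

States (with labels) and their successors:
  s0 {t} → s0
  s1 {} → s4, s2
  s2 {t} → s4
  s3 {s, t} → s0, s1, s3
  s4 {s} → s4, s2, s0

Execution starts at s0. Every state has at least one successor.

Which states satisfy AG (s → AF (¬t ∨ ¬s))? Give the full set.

States satisfying s → AF (¬t ∨ ¬s): {s0, s1, s2, s4}.
States satisfying AG (s → AF (¬t ∨ ¬s)): {s0, s1, s2, s4}.

{s0, s1, s2, s4}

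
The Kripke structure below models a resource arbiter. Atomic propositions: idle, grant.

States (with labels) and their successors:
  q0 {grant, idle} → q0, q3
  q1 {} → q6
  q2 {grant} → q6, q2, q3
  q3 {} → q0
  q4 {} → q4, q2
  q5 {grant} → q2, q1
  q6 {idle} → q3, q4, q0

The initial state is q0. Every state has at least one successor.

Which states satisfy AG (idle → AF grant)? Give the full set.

States satisfying idle → AF grant: {q0, q1, q2, q3, q4, q5}.
States satisfying AG (idle → AF grant): {q0, q3}.

{q0, q3}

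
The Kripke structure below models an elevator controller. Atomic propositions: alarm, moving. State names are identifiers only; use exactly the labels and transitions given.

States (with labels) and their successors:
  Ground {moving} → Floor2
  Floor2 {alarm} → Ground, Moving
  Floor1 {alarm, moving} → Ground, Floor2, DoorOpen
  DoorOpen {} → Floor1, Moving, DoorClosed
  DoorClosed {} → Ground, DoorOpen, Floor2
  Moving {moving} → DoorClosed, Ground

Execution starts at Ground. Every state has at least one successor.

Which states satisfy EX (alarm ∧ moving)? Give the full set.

States satisfying alarm ∧ moving: {Floor1}.
States satisfying EX (alarm ∧ moving): {DoorOpen}.

{DoorOpen}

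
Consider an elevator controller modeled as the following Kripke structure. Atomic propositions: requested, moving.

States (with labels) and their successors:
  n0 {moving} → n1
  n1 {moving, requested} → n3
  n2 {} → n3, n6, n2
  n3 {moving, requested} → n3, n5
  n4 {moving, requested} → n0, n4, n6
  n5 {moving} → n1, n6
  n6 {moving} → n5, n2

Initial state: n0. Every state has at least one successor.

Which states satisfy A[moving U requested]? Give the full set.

{n0, n1, n3, n4}

States satisfying moving: {n0, n1, n3, n4, n5, n6}.
States satisfying requested: {n1, n3, n4}.
States satisfying A[moving U requested]: {n0, n1, n3, n4}.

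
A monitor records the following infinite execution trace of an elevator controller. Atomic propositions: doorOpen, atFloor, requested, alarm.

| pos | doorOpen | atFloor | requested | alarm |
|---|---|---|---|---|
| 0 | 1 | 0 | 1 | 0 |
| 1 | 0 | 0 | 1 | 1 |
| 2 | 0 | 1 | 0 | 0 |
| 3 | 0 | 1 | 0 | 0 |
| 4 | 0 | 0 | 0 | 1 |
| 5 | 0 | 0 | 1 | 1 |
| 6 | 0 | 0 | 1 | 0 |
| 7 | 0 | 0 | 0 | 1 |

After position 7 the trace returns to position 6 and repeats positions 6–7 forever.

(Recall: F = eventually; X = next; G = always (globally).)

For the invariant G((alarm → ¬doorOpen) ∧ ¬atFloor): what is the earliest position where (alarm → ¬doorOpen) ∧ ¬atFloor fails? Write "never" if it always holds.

2

Check (alarm → ¬doorOpen) ∧ ¬atFloor at each position in order: 0 ✓, 1 ✓.
At position 2 the labels are {atFloor}, so (alarm → ¬doorOpen) ∧ ¬atFloor is false there. This is the first violation.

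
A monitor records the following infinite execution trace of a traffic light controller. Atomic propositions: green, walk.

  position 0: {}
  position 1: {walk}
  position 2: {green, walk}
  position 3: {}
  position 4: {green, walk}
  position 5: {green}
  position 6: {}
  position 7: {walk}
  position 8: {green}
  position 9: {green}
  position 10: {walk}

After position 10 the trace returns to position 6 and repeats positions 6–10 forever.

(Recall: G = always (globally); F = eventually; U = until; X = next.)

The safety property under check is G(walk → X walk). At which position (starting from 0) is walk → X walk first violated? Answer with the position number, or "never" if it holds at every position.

2

Check walk → X walk at each position in order: 0 ✓, 1 ✓.
At position 2 the labels are {green, walk} and the next position 3 has {}, so walk → X walk is false there. This is the first violation.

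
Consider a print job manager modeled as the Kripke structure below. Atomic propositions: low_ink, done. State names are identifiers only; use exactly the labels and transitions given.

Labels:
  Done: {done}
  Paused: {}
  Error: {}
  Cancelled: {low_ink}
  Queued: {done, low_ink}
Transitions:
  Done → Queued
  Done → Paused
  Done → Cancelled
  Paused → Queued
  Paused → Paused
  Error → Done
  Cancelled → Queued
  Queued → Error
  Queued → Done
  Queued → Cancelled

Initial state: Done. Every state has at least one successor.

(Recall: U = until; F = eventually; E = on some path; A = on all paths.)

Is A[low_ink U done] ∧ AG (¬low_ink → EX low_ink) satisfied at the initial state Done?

Does not hold

States satisfying low_ink: {Cancelled, Queued}.
States satisfying done: {Done, Queued}.
States satisfying A[low_ink U done]: {Done, Cancelled, Queued}.
States satisfying ¬low_ink → EX low_ink: {Done, Paused, Cancelled, Queued}.
States satisfying AG (¬low_ink → EX low_ink): ∅.
States satisfying A[low_ink U done] ∧ AG (¬low_ink → EX low_ink): ∅.
Done ∉ Sat(A[low_ink U done] ∧ AG (¬low_ink → EX low_ink)).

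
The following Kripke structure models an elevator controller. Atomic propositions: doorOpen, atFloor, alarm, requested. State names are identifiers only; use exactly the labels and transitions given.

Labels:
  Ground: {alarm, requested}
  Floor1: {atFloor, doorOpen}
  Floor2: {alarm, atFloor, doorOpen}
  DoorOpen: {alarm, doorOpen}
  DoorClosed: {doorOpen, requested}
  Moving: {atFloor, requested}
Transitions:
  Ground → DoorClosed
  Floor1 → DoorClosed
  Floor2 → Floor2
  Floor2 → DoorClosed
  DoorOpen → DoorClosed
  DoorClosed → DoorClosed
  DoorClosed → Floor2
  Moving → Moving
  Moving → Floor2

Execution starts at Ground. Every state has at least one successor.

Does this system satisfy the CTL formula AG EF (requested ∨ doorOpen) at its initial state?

Satisfied

States satisfying EF (requested ∨ doorOpen): {Ground, Floor1, Floor2, DoorOpen, DoorClosed, Moving}.
States satisfying AG EF (requested ∨ doorOpen): {Ground, Floor1, Floor2, DoorOpen, DoorClosed, Moving}.
Every state reachable from Ground satisfies EF (requested ∨ doorOpen).
Ground ∈ Sat(AG EF (requested ∨ doorOpen)).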